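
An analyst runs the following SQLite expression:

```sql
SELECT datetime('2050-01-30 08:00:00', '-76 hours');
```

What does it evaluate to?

-76 hours from 2050-01-30 08:00:00 is 2050-01-27 04:00:00 (crosses midnight).

2050-01-27 04:00:00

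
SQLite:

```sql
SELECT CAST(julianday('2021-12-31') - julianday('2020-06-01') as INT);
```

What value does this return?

578

29 days remain in June 2020 after the 1st (30 − 1).
Full months from July 2020 through November 2021 contribute their day counts.
Then 31 days into December 2021.
Total: 29 + 31 + 31 + 30 + 31 + 30 + 31 + 31 + 28 + 31 + 30 + 31 + 30 + 31 + 31 + 30 + 31 + 30 + 31 = 578.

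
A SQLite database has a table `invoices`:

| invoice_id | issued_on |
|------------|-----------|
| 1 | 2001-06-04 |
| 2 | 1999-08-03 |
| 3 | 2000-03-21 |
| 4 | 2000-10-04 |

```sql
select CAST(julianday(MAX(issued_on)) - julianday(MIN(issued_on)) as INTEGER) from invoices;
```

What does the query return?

671

MIN = 1999-08-03, MAX = 2001-06-04.
28 days remain in August 1999 after the 3rd (31 − 3).
Full months from September 1999 through May 2001 contribute their day counts.
Then 4 days into June 2001.
Total: 28 + 30 + 31 + 30 + 31 + 31 + 29 + 31 + 30 + 31 + 30 + 31 + 31 + 30 + 31 + 30 + 31 + 31 + 28 + 31 + 30 + 31 + 4 = 671.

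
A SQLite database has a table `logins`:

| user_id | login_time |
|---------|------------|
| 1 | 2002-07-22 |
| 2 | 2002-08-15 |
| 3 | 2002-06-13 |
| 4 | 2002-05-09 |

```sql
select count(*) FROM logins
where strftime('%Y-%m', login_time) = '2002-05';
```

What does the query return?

Rows with year-month 2002-05: 2002-05-09 → 1.

1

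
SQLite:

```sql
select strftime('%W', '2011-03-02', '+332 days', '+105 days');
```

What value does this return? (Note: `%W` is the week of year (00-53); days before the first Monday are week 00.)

19

First apply '+332 days', '+105 days': 2011-03-02 → 2012-05-12.
2012-05-12 is a Saturday. SQLite's %W counts Mondays since the year started; the result is 19.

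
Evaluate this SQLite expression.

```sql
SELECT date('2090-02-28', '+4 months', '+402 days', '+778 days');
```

Adding +4 months to 2090-02-28 gives 2090-06-28.
Applying '+402 days' to 2090-06-28: counting 402 days forward gives 2091-08-04.
Applying '+778 days' to 2091-08-04: counting 778 days forward gives 2093-09-20.

2093-09-20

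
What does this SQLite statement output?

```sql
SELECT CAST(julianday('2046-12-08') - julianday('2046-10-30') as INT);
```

39

1 day remains in October 2046 after the 30th (31 − 30).
November 2046: 30 days.
Then 8 days into December 2046.
Total: 1 + 30 + 8 = 39.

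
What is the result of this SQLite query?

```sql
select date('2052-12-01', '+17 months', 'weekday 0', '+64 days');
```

Adding +17 months to 2052-12-01 gives 2054-05-01.
`weekday 0` advances to the next Sunday; 2054-05-01 is a Friday, so it moves forward to 2054-05-03.
Applying '+64 days' to 2054-05-03: counting 64 days forward gives 2054-07-06.

2054-07-06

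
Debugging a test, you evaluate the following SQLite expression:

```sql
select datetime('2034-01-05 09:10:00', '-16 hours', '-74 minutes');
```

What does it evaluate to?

2034-01-04 15:56:00

-16 hours from 2034-01-05 09:10:00 is 2034-01-04 17:10:00 (crosses midnight).
74 minutes = 1h 14m; -74 minutes from 2034-01-04 17:10:00 is 2034-01-04 15:56:00.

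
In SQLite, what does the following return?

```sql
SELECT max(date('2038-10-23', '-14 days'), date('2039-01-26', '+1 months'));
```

2039-02-26

date('2038-10-23', '-14 days') → 2038-10-09.
date('2039-01-26', '+1 months') → 2039-02-26.
Later of the two is 2039-02-26.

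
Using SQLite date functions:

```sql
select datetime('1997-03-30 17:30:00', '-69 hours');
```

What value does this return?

1997-03-27 20:30:00

-69 hours from 1997-03-30 17:30:00 is 1997-03-27 20:30:00 (crosses midnight).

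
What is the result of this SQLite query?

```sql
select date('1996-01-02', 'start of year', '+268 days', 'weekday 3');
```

`start of year` rewinds 1996-01-02 to 1996-01-01.
Applying '+268 days' to 1996-01-01: counting 268 days forward gives 1996-09-25.
`weekday 3` advances to the next Wednesday; 1996-09-25 is already a Wednesday, so it stays at 1996-09-25.

1996-09-25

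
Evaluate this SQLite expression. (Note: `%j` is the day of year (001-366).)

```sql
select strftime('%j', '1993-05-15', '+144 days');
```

First apply '+144 days': 1993-05-15 → 1993-10-06.
Day-of-year for 1993-10-06: days since 1993-01-01 inclusive = 279, zero-padded to 279.

279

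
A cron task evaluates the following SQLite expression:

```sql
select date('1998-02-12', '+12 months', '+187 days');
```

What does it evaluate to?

1999-08-18

Adding +12 months to 1998-02-12 gives 1999-02-12.
Applying '+187 days' to 1999-02-12: counting 187 days forward gives 1999-08-18.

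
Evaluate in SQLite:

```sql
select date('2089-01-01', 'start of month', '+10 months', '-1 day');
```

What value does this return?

2089-10-31

`start of month` rewinds 2089-01-01 to 2089-01-01.
Adding +10 months to 2089-01-01 gives 2089-11-01.
Going back 1 day from 2089-11-01 reaches 2089-10-31 (last day of October, 31 days).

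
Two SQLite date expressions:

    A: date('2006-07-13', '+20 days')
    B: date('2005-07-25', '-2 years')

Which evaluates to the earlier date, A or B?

A = 2006-08-02.
B = 2003-07-25.
B is earlier.

B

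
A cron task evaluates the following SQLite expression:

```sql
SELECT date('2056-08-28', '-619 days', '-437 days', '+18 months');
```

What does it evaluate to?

Applying '-619 days' to 2056-08-28: counting 619 days back gives 2054-12-18.
Applying '-437 days' to 2054-12-18: counting 437 days back gives 2053-10-07.
Adding +18 months to 2053-10-07 gives 2055-04-07.

2055-04-07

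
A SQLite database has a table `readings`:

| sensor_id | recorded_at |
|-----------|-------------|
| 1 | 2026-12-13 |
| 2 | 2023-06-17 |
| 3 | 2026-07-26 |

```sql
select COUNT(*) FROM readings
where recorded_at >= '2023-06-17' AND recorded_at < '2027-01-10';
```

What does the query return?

Rows in [2023-06-17, 2027-01-10): 2026-12-13, 2023-06-17, 2026-07-26 → 3 rows.

3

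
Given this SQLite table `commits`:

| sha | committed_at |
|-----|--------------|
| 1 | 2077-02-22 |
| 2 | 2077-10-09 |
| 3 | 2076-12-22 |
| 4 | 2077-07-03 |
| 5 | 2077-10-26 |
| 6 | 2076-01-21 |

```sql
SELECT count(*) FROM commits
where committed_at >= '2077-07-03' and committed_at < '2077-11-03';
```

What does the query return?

Rows in [2077-07-03, 2077-11-03): 2077-10-09, 2077-07-03, 2077-10-26 → 3 rows.

3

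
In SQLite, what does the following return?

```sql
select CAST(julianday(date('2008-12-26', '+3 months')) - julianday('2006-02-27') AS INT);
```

Adding +3 months to 2008-12-26 gives 2009-03-26.
1 day remains in February 2006 after the 27th (28 − 27).
Full months from March 2006 through February 2009 contribute their day counts.
Then 26 days into March 2009.
Total: 1 + 31 + 30 + 31 + 30 + 31 + 31 + 30 + 31 + 30 + 31 + 31 + 28 + 31 + 30 + 31 + 30 + 31 + 31 + 30 + 31 + 30 + 31 + 31 + 29 + 31 + 30 + 31 + 30 + 31 + 31 + 30 + 31 + 30 + 31 + 31 + 28 + 26 = 1123.

1123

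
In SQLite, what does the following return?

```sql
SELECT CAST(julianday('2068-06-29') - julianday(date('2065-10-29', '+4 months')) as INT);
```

851

Adding +4 months to 2065-10-29 targets 2066-02-29. February 2066 has only 28 days, so SQLite normalizes the 1-day overflow forward to 2066-03-01.
30 days remain in March 2066 after the 1st (31 − 1).
Full months from April 2066 through May 2068 contribute their day counts.
Then 29 days into June 2068.
Total: 30 + 30 + 31 + 30 + 31 + 31 + 30 + 31 + 30 + 31 + 31 + 28 + 31 + 30 + 31 + 30 + 31 + 31 + 30 + 31 + 30 + 31 + 31 + 29 + 31 + 30 + 31 + 29 = 851.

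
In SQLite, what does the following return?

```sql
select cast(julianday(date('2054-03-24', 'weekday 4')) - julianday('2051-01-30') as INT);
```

1151

`weekday 4` advances to the next Thursday; 2054-03-24 is a Tuesday, so it moves forward to 2054-03-26.
1 day remains in January 2051 after the 30th (31 − 30).
Full months from February 2051 through February 2054 contribute their day counts.
Then 26 days into March 2054.
Total: 1 + 28 + 31 + 30 + 31 + 30 + 31 + 31 + 30 + 31 + 30 + 31 + 31 + 29 + 31 + 30 + 31 + 30 + 31 + 31 + 30 + 31 + 30 + 31 + 31 + 28 + 31 + 30 + 31 + 30 + 31 + 31 + 30 + 31 + 30 + 31 + 31 + 28 + 26 = 1151.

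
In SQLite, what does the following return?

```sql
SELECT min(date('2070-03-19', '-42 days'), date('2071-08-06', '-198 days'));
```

date('2070-03-19', '-42 days') → 2070-02-05.
date('2071-08-06', '-198 days') → 2071-01-20.
Earlier of the two is 2070-02-05.

2070-02-05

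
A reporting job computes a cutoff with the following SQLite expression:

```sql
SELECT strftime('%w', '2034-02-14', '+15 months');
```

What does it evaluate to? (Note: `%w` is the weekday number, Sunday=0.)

First apply '+15 months': 2034-02-14 → 2035-05-14.
2035-05-14 is a Monday; with Sunday=0 that is 1.

1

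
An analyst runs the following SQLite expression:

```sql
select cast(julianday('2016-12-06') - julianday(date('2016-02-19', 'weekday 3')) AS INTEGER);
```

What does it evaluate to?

286

`weekday 3` advances to the next Wednesday; 2016-02-19 is a Friday, so it moves forward to 2016-02-24.
5 days remain in February 2016 after the 24th (29 − 24).
Full months from March 2016 through November 2016 contribute their day counts.
Then 6 days into December 2016.
Total: 5 + 31 + 30 + 31 + 30 + 31 + 31 + 30 + 31 + 30 + 6 = 286.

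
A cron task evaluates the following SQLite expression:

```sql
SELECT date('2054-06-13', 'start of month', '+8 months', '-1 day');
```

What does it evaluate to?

`start of month` rewinds 2054-06-13 to 2054-06-01.
Adding +8 months to 2054-06-01 gives 2055-02-01.
Going back 1 day from 2055-02-01 reaches 2055-01-31 (last day of January, 31 days).

2055-01-31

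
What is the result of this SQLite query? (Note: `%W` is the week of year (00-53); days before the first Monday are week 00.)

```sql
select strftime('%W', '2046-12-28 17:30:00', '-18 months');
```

First apply '-18 months': 2046-12-28 17:30:00 → 2045-06-28 17:30:00.
2045-06-28 is a Wednesday. SQLite's %W counts Mondays since the year started; the result is 26.

26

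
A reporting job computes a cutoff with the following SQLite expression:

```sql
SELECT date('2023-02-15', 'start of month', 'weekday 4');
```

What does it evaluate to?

2023-02-02

`start of month` rewinds 2023-02-15 to 2023-02-01.
`weekday 4` advances to the next Thursday; 2023-02-01 is a Wednesday, so it moves forward to 2023-02-02.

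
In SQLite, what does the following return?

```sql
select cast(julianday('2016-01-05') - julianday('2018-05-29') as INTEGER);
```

26 days remain in January 2016 after the 5th (31 − 5).
Full months from February 2016 through April 2018 contribute their day counts.
Then 29 days into May 2018.
Total: 26 + 29 + 31 + 30 + 31 + 30 + 31 + 31 + 30 + 31 + 30 + 31 + 31 + 28 + 31 + 30 + 31 + 30 + 31 + 31 + 30 + 31 + 30 + 31 + 31 + 28 + 31 + 30 + 29 = 875.
The subtraction is earlier − later, so the result is −875 → -875.

-875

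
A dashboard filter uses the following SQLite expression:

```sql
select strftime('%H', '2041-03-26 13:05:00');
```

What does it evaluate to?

`%H` extracts the 2-digit hour (00-23): 13.

13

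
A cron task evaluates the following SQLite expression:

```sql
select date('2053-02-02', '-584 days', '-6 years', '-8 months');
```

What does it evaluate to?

2044-10-29

Applying '-584 days' to 2053-02-02: counting 584 days back gives 2051-06-29.
Adding -6 years to 2051-06-29 gives 2045-06-29.
Adding -8 months to 2045-06-29 gives 2044-10-29.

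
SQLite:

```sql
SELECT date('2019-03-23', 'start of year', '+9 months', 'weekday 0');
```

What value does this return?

`start of year` rewinds 2019-03-23 to 2019-01-01.
Adding +9 months to 2019-01-01 gives 2019-10-01.
`weekday 0` advances to the next Sunday; 2019-10-01 is a Tuesday, so it moves forward to 2019-10-06.

2019-10-06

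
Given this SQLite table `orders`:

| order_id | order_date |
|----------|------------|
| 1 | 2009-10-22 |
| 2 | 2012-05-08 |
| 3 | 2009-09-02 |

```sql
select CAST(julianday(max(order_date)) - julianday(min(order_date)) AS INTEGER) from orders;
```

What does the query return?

MIN = 2009-09-02, MAX = 2012-05-08.
28 days remain in September 2009 after the 2nd (30 − 2).
Full months from October 2009 through April 2012 contribute their day counts.
Then 8 days into May 2012.
Total: 28 + 31 + 30 + 31 + 31 + 28 + 31 + 30 + 31 + 30 + 31 + 31 + 30 + 31 + 30 + 31 + 31 + 28 + 31 + 30 + 31 + 30 + 31 + 31 + 30 + 31 + 30 + 31 + 31 + 29 + 31 + 30 + 8 = 979.

979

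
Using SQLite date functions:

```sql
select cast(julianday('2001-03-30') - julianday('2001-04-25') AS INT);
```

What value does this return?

-26

1 day remains in March 2001 after the 30th (31 − 30).
Then 25 days into April 2001.
Total: 1 + 25 = 26.
The subtraction is earlier − later, so the result is −26 → -26.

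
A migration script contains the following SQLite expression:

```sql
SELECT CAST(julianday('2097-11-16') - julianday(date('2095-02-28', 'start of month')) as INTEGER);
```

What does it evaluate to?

1019

`start of month` rewinds 2095-02-28 to 2095-02-01.
27 days remain in February 2095 after the 1st (28 − 1).
Full months from March 2095 through October 2097 contribute their day counts.
Then 16 days into November 2097.
Total: 27 + 31 + 30 + 31 + 30 + 31 + 31 + 30 + 31 + 30 + 31 + 31 + 29 + 31 + 30 + 31 + 30 + 31 + 31 + 30 + 31 + 30 + 31 + 31 + 28 + 31 + 30 + 31 + 30 + 31 + 31 + 30 + 31 + 16 = 1019.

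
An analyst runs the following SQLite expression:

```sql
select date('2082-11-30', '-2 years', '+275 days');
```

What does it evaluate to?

Adding -2 years to 2082-11-30 gives 2080-11-30.
Applying '+275 days' to 2080-11-30: counting 275 days forward gives 2081-09-01.

2081-09-01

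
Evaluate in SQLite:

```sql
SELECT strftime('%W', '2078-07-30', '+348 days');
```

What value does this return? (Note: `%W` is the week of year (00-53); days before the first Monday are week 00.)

First apply '+348 days': 2078-07-30 → 2079-07-13.
2079-07-13 is a Thursday. SQLite's %W counts Mondays since the year started; the result is 28.

28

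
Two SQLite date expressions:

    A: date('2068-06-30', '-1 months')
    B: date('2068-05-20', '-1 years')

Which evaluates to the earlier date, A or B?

A = 2068-05-30.
B = 2067-05-20.
B is earlier.

B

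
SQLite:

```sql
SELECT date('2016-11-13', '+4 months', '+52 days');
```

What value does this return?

2017-05-04

Adding +4 months to 2016-11-13 gives 2017-03-13.
Applying '+52 days' to 2017-03-13: counting 52 days forward gives 2017-05-04.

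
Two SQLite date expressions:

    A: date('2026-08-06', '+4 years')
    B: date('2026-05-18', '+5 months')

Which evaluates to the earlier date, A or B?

A = 2030-08-06.
B = 2026-10-18.
B is earlier.

B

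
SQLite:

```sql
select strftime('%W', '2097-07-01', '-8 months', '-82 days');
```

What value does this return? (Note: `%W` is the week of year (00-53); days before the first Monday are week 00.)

32

First apply '-8 months', '-82 days': 2097-07-01 → 2096-08-11.
2096-08-11 is a Saturday. SQLite's %W counts Mondays since the year started; the result is 32.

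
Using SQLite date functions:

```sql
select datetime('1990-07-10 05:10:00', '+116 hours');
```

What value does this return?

1990-07-15 01:10:00

+116 hours from 1990-07-10 05:10:00 is 1990-07-15 01:10:00 (crosses midnight).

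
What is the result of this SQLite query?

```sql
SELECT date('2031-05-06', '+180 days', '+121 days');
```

2032-03-02

Applying '+180 days' to 2031-05-06: counting 180 days forward gives 2031-11-02.
Applying '+121 days' to 2031-11-02: counting 121 days forward gives 2032-03-02.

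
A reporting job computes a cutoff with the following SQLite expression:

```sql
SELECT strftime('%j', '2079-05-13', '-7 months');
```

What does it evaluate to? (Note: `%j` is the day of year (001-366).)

First apply '-7 months': 2079-05-13 → 2078-10-13.
Day-of-year for 2078-10-13: days since 2078-01-01 inclusive = 286, zero-padded to 286.

286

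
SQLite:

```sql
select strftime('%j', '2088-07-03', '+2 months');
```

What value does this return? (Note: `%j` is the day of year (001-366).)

247

First apply '+2 months': 2088-07-03 → 2088-09-03.
Day-of-year for 2088-09-03: days since 2088-01-01 inclusive = 247, zero-padded to 247.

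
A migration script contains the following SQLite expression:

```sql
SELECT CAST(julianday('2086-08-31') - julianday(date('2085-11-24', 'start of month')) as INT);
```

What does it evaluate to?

303

`start of month` rewinds 2085-11-24 to 2085-11-01.
29 days remain in November 2085 after the 1st (30 − 1).
Full months from December 2085 through July 2086 contribute their day counts.
Then 31 days into August 2086.
Total: 29 + 31 + 31 + 28 + 31 + 30 + 31 + 30 + 31 + 31 = 303.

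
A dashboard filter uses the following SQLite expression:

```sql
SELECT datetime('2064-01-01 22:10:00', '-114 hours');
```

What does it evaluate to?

-114 hours from 2064-01-01 22:10:00 is 2063-12-28 04:10:00 (crosses midnight).

2063-12-28 04:10:00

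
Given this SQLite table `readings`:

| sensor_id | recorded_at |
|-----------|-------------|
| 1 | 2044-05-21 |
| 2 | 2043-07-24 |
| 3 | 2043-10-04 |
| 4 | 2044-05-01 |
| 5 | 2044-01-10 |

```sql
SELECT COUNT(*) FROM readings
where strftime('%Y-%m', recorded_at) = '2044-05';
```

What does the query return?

Rows with year-month 2044-05: 2044-05-21, 2044-05-01 → 2.

2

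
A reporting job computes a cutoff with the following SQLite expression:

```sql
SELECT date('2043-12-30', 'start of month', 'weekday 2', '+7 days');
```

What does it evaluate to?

2043-12-08

`start of month` rewinds 2043-12-30 to 2043-12-01.
`weekday 2` advances to the next Tuesday; 2043-12-01 is already a Tuesday, so it stays at 2043-12-01.
Advancing 7 more days within December lands on 2043-12-08.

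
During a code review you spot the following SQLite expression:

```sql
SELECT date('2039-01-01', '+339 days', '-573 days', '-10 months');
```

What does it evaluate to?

Applying '+339 days' to 2039-01-01: counting 339 days forward gives 2039-12-06.
Applying '-573 days' to 2039-12-06: counting 573 days back gives 2038-05-12.
Adding -10 months to 2038-05-12 gives 2037-07-12.

2037-07-12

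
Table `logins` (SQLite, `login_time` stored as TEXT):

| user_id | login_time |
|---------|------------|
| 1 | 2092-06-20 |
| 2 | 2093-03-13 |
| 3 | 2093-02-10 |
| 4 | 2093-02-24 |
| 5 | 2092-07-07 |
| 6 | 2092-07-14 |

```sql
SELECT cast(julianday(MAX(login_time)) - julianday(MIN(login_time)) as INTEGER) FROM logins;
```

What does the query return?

MIN = 2092-06-20, MAX = 2093-03-13.
10 days remain in June 2092 after the 20th (30 − 20).
Full months from July 2092 through February 2093 contribute their day counts.
Then 13 days into March 2093.
Total: 10 + 31 + 31 + 30 + 31 + 30 + 31 + 31 + 28 + 13 = 266.

266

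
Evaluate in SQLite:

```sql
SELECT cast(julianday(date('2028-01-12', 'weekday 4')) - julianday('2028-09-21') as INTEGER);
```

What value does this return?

`weekday 4` advances to the next Thursday; 2028-01-12 is a Wednesday, so it moves forward to 2028-01-13.
18 days remain in January 2028 after the 13th (31 − 13).
Full months from February 2028 through August 2028 contribute their day counts.
Then 21 days into September 2028.
Total: 18 + 29 + 31 + 30 + 31 + 30 + 31 + 31 + 21 = 252.
The subtraction is earlier − later, so the result is −252 → -252.

-252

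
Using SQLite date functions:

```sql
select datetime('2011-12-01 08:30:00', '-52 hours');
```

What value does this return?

-52 hours from 2011-12-01 08:30:00 is 2011-11-29 04:30:00 (crosses midnight).

2011-11-29 04:30:00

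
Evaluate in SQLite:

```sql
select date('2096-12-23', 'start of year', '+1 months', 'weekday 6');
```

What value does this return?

2096-02-04

`start of year` rewinds 2096-12-23 to 2096-01-01.
Adding +1 month to 2096-01-01 gives 2096-02-01.
`weekday 6` advances to the next Saturday; 2096-02-01 is a Wednesday, so it moves forward to 2096-02-04.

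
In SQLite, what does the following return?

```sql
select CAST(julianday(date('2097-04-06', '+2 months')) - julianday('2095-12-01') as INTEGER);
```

553

Adding +2 months to 2097-04-06 gives 2097-06-06.
30 days remain in December 2095 after the 1st (31 − 1).
Full months from January 2096 through May 2097 contribute their day counts.
Then 6 days into June 2097.
Total: 30 + 31 + 29 + 31 + 30 + 31 + 30 + 31 + 31 + 30 + 31 + 30 + 31 + 31 + 28 + 31 + 30 + 31 + 6 = 553.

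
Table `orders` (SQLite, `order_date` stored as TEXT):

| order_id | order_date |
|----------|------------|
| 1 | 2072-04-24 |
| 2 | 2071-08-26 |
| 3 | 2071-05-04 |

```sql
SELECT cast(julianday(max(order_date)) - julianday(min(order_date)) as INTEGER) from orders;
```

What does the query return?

356

MIN = 2071-05-04, MAX = 2072-04-24.
27 days remain in May 2071 after the 4th (31 − 4).
Full months from June 2071 through March 2072 contribute their day counts.
Then 24 days into April 2072.
Total: 27 + 30 + 31 + 31 + 30 + 31 + 30 + 31 + 31 + 29 + 31 + 24 = 356.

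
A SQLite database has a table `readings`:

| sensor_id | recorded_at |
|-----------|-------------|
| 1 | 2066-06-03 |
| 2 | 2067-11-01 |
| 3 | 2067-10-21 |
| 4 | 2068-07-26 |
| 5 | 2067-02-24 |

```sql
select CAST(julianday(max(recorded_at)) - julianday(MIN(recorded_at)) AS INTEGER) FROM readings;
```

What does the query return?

MIN = 2066-06-03, MAX = 2068-07-26.
27 days remain in June 2066 after the 3rd (30 − 3).
Full months from July 2066 through June 2068 contribute their day counts.
Then 26 days into July 2068.
Total: 27 + 31 + 31 + 30 + 31 + 30 + 31 + 31 + 28 + 31 + 30 + 31 + 30 + 31 + 31 + 30 + 31 + 30 + 31 + 31 + 29 + 31 + 30 + 31 + 30 + 26 = 784.

784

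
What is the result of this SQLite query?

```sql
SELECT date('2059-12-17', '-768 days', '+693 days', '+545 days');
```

Applying '-768 days' to 2059-12-17: counting 768 days back gives 2057-11-09.
Applying '+693 days' to 2057-11-09: counting 693 days forward gives 2059-10-03.
Applying '+545 days' to 2059-10-03: counting 545 days forward gives 2061-03-31.

2061-03-31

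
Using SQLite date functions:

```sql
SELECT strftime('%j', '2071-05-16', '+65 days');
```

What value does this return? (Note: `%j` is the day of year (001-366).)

201

First apply '+65 days': 2071-05-16 → 2071-07-20.
Day-of-year for 2071-07-20: days since 2071-01-01 inclusive = 201, zero-padded to 201.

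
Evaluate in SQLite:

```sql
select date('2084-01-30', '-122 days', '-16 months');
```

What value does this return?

Applying '-122 days' to 2084-01-30: counting 122 days back gives 2083-09-30.
Adding -16 months to 2083-09-30 gives 2082-05-30.

2082-05-30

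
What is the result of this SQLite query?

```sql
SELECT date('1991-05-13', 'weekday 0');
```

`weekday 0` advances to the next Sunday; 1991-05-13 is a Monday, so it moves forward to 1991-05-19.

1991-05-19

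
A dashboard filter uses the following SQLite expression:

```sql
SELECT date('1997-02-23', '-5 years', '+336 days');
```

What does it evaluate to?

1993-01-24

Adding -5 years to 1997-02-23 gives 1992-02-23.
Applying '+336 days' to 1992-02-23: counting 336 days forward gives 1993-01-24.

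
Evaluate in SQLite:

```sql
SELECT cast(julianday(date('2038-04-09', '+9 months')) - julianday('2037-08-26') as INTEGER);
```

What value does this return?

Adding +9 months to 2038-04-09 gives 2039-01-09.
5 days remain in August 2037 after the 26th (31 − 26).
Full months from September 2037 through December 2038 contribute their day counts.
Then 9 days into January 2039.
Total: 5 + 30 + 31 + 30 + 31 + 31 + 28 + 31 + 30 + 31 + 30 + 31 + 31 + 30 + 31 + 30 + 31 + 9 = 501.

501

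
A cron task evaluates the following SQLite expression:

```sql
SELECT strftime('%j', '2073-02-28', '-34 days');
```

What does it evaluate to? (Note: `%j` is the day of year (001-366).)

025

First apply '-34 days': 2073-02-28 → 2073-01-25.
Day-of-year for 2073-01-25: days since 2073-01-01 inclusive = 25, zero-padded to 025.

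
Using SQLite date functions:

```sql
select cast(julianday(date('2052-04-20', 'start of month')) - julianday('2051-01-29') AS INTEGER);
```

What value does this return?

`start of month` rewinds 2052-04-20 to 2052-04-01.
2 days remain in January 2051 after the 29th (31 − 29).
Full months from February 2051 through March 2052 contribute their day counts.
Then 1 day into April 2052.
Total: 2 + 28 + 31 + 30 + 31 + 30 + 31 + 31 + 30 + 31 + 30 + 31 + 31 + 29 + 31 + 1 = 428.

428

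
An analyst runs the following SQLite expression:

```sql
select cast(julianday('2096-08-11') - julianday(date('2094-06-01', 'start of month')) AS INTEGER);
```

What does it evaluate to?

802

`start of month` rewinds 2094-06-01 to 2094-06-01.
29 days remain in June 2094 after the 1st (30 − 1).
Full months from July 2094 through July 2096 contribute their day counts.
Then 11 days into August 2096.
Total: 29 + 31 + 31 + 30 + 31 + 30 + 31 + 31 + 28 + 31 + 30 + 31 + 30 + 31 + 31 + 30 + 31 + 30 + 31 + 31 + 29 + 31 + 30 + 31 + 30 + 31 + 11 = 802.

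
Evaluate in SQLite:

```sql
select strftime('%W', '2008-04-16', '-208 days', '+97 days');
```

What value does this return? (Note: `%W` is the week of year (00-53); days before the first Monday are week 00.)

52

First apply '-208 days', '+97 days': 2008-04-16 → 2007-12-27.
2007-12-27 is a Thursday. SQLite's %W counts Mondays since the year started; the result is 52.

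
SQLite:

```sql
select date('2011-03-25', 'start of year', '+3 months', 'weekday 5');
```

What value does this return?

`start of year` rewinds 2011-03-25 to 2011-01-01.
Adding +3 months to 2011-01-01 gives 2011-04-01.
`weekday 5` advances to the next Friday; 2011-04-01 is already a Friday, so it stays at 2011-04-01.

2011-04-01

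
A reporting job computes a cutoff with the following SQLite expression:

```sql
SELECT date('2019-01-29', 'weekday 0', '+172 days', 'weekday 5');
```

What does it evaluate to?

`weekday 0` advances to the next Sunday; 2019-01-29 is a Tuesday, so it moves forward to 2019-02-03.
Applying '+172 days' to 2019-02-03: counting 172 days forward gives 2019-07-25.
`weekday 5` advances to the next Friday; 2019-07-25 is a Thursday, so it moves forward to 2019-07-26.

2019-07-26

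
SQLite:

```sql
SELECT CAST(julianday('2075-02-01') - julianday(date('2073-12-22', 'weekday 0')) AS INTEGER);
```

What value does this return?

404

`weekday 0` advances to the next Sunday; 2073-12-22 is a Friday, so it moves forward to 2073-12-24.
7 days remain in December 2073 after the 24th (31 − 24).
Full months from January 2074 through January 2075 contribute their day counts.
Then 1 day into February 2075.
Total: 7 + 31 + 28 + 31 + 30 + 31 + 30 + 31 + 31 + 30 + 31 + 30 + 31 + 31 + 1 = 404.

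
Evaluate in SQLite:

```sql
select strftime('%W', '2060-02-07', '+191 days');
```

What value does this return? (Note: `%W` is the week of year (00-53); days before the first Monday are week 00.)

First apply '+191 days': 2060-02-07 → 2060-08-16.
2060-08-16 is a Monday. SQLite's %W counts Mondays since the year started; the result is 33.

33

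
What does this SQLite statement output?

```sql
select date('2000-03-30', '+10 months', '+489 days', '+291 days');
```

2003-03-21

Adding +10 months to 2000-03-30 gives 2001-01-30.
Applying '+489 days' to 2001-01-30: counting 489 days forward gives 2002-06-03.
Applying '+291 days' to 2002-06-03: counting 291 days forward gives 2003-03-21.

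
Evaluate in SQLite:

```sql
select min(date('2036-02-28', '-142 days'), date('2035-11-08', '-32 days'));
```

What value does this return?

2035-10-07

date('2036-02-28', '-142 days') → 2035-10-09.
date('2035-11-08', '-32 days') → 2035-10-07.
Earlier of the two is 2035-10-07.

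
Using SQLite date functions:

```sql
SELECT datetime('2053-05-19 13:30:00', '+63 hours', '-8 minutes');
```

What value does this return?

+63 hours from 2053-05-19 13:30:00 is 2053-05-22 04:30:00 (crosses midnight).
-8 minutes from 2053-05-22 04:30:00 is 2053-05-22 04:22:00.

2053-05-22 04:22:00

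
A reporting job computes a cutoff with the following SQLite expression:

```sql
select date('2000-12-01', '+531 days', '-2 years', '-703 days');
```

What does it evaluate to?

Applying '+531 days' to 2000-12-01: counting 531 days forward gives 2002-05-16.
Adding -2 years to 2002-05-16 gives 2000-05-16.
Applying '-703 days' to 2000-05-16: counting 703 days back gives 1998-06-13.

1998-06-13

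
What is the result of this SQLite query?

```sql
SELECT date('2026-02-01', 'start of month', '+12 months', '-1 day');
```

`start of month` rewinds 2026-02-01 to 2026-02-01.
Adding +12 months to 2026-02-01 gives 2027-02-01.
Going back 1 day from 2027-02-01 reaches 2027-01-31 (last day of January, 31 days).

2027-01-31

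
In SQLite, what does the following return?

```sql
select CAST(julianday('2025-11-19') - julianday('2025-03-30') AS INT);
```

1 day remains in March 2025 after the 30th (31 − 30).
Full months from April 2025 through October 2025 contribute their day counts.
Then 19 days into November 2025.
Total: 1 + 30 + 31 + 30 + 31 + 31 + 30 + 31 + 19 = 234.

234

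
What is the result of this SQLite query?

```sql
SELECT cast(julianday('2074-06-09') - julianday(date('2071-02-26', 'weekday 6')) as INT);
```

`weekday 6` advances to the next Saturday; 2071-02-26 is a Thursday, so it moves forward to 2071-02-28.
0 days remain in February 2071 after the 28th (28 − 28).
Full months from March 2071 through May 2074 contribute their day counts.
Then 9 days into June 2074.
Total: 0 + 31 + 30 + 31 + 30 + 31 + 31 + 30 + 31 + 30 + 31 + 31 + 29 + 31 + 30 + 31 + 30 + 31 + 31 + 30 + 31 + 30 + 31 + 31 + 28 + 31 + 30 + 31 + 30 + 31 + 31 + 30 + 31 + 30 + 31 + 31 + 28 + 31 + 30 + 31 + 9 = 1197.

1197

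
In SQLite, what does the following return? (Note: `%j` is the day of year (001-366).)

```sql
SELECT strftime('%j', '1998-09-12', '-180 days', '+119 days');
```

First apply '-180 days', '+119 days': 1998-09-12 → 1998-07-13.
Day-of-year for 1998-07-13: days since 1998-01-01 inclusive = 194, zero-padded to 194.

194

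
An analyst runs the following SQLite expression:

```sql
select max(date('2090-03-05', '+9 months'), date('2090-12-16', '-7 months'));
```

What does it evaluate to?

2090-12-05

date('2090-03-05', '+9 months') → 2090-12-05.
date('2090-12-16', '-7 months') → 2090-05-16.
Later of the two is 2090-12-05.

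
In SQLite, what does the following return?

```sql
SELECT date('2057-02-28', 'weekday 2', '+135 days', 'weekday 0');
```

`weekday 2` advances to the next Tuesday; 2057-02-28 is a Wednesday, so it moves forward to 2057-03-06.
Applying '+135 days' to 2057-03-06: counting 135 days forward gives 2057-07-19.
`weekday 0` advances to the next Sunday; 2057-07-19 is a Thursday, so it moves forward to 2057-07-22.

2057-07-22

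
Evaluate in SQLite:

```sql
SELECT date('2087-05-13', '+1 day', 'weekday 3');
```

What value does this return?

2087-05-14

Advancing 1 more day within May lands on 2087-05-14.
`weekday 3` advances to the next Wednesday; 2087-05-14 is already a Wednesday, so it stays at 2087-05-14.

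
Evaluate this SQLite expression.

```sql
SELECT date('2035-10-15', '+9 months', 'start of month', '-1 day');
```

2036-06-30

Adding +9 months to 2035-10-15 gives 2036-07-15.
`start of month` rewinds 2036-07-15 to 2036-07-01.
Going back 1 day from 2036-07-01 reaches 2036-06-30 (last day of June, 30 days).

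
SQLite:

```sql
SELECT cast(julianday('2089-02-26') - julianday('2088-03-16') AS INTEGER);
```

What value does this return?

347

15 days remain in March 2088 after the 16th (31 − 16).
Full months from April 2088 through January 2089 contribute their day counts.
Then 26 days into February 2089.
Total: 15 + 30 + 31 + 30 + 31 + 31 + 30 + 31 + 30 + 31 + 31 + 26 = 347.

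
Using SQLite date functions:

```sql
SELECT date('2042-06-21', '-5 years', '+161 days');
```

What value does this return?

2037-11-29

Adding -5 years to 2042-06-21 gives 2037-06-21.
Applying '+161 days' to 2037-06-21: counting 161 days forward gives 2037-11-29.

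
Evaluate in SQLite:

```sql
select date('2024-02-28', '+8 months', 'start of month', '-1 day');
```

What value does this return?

Adding +8 months to 2024-02-28 gives 2024-10-28.
`start of month` rewinds 2024-10-28 to 2024-10-01.
Going back 1 day from 2024-10-01 reaches 2024-09-30 (last day of September, 30 days).

2024-09-30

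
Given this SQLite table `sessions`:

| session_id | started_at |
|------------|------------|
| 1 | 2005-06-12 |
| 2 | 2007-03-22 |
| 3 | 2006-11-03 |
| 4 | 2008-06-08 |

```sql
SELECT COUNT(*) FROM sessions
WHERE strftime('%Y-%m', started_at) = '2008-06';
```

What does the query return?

Rows with year-month 2008-06: 2008-06-08 → 1.

1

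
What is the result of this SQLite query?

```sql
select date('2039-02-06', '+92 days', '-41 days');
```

Applying '+92 days' to 2039-02-06: counting 92 days forward gives 2039-05-09.
Applying '-41 days' to 2039-05-09: counting 41 days back gives 2039-03-29.

2039-03-29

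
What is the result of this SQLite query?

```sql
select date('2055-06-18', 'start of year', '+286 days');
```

`start of year` rewinds 2055-06-18 to 2055-01-01.
Applying '+286 days' to 2055-01-01: counting 286 days forward gives 2055-10-14.

2055-10-14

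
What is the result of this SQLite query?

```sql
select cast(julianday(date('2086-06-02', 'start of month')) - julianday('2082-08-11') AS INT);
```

1390

`start of month` rewinds 2086-06-02 to 2086-06-01.
20 days remain in August 2082 after the 11th (31 − 11).
Full months from September 2082 through May 2086 contribute their day counts.
Then 1 day into June 2086.
Total: 20 + 30 + 31 + 30 + 31 + 31 + 28 + 31 + 30 + 31 + 30 + 31 + 31 + 30 + 31 + 30 + 31 + 31 + 29 + 31 + 30 + 31 + 30 + 31 + 31 + 30 + 31 + 30 + 31 + 31 + 28 + 31 + 30 + 31 + 30 + 31 + 31 + 30 + 31 + 30 + 31 + 31 + 28 + 31 + 30 + 31 + 1 = 1390.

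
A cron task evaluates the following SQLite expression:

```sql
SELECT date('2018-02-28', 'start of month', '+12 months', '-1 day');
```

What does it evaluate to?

`start of month` rewinds 2018-02-28 to 2018-02-01.
Adding +12 months to 2018-02-01 gives 2019-02-01.
Going back 1 day from 2019-02-01 reaches 2019-01-31 (last day of January, 31 days).

2019-01-31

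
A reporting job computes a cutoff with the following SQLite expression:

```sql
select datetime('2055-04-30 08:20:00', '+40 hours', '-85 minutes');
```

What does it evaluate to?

+40 hours from 2055-04-30 08:20:00 is 2055-05-02 00:20:00 (crosses midnight).
85 minutes = 1h 25m; -85 minutes from 2055-05-02 00:20:00 is 2055-05-01 22:55:00 (crosses midnight).

2055-05-01 22:55:00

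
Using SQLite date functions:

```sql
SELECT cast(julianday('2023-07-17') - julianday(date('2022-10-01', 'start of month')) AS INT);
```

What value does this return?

`start of month` rewinds 2022-10-01 to 2022-10-01.
30 days remain in October 2022 after the 1st (31 − 1).
Full months from November 2022 through June 2023 contribute their day counts.
Then 17 days into July 2023.
Total: 30 + 30 + 31 + 31 + 28 + 31 + 30 + 31 + 30 + 17 = 289.

289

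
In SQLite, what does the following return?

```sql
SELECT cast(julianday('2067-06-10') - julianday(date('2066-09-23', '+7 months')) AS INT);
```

Adding +7 months to 2066-09-23 gives 2067-04-23.
7 days remain in April 2067 after the 23rd (30 − 23).
May 2067: 31 days.
Then 10 days into June 2067.
Total: 7 + 31 + 10 = 48.

48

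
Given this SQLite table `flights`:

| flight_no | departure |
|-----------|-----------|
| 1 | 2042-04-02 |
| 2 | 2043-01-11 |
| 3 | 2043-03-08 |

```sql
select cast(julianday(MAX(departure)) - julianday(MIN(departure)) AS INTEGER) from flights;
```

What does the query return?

340

MIN = 2042-04-02, MAX = 2043-03-08.
28 days remain in April 2042 after the 2nd (30 − 2).
Full months from May 2042 through February 2043 contribute their day counts.
Then 8 days into March 2043.
Total: 28 + 31 + 30 + 31 + 31 + 30 + 31 + 30 + 31 + 31 + 28 + 8 = 340.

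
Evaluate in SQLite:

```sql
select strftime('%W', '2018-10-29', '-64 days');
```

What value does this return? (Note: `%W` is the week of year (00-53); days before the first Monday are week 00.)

34

First apply '-64 days': 2018-10-29 → 2018-08-26.
2018-08-26 is a Sunday. SQLite's %W counts Mondays since the year started; the result is 34.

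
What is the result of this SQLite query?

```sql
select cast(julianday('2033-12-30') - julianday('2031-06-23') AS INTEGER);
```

7 days remain in June 2031 after the 23rd (30 − 23).
Full months from July 2031 through November 2033 contribute their day counts.
Then 30 days into December 2033.
Total: 7 + 31 + 31 + 30 + 31 + 30 + 31 + 31 + 29 + 31 + 30 + 31 + 30 + 31 + 31 + 30 + 31 + 30 + 31 + 31 + 28 + 31 + 30 + 31 + 30 + 31 + 31 + 30 + 31 + 30 + 30 = 921.

921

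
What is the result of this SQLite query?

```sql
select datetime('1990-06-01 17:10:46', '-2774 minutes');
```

1990-05-30 18:56:46

2774 minutes = 46h 14m; -2774 minutes from 1990-06-01 17:10:46 is 1990-05-30 18:56:46 (crosses midnight).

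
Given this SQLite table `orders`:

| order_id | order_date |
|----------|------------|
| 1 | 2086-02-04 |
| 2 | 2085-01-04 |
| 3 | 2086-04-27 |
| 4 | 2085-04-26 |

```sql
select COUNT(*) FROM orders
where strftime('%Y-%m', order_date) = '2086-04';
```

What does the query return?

Rows with year-month 2086-04: 2086-04-27 → 1.

1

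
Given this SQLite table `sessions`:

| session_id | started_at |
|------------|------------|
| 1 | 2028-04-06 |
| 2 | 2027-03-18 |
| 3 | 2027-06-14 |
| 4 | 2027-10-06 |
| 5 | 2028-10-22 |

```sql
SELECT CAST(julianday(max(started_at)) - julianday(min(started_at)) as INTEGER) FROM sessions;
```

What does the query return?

584

MIN = 2027-03-18, MAX = 2028-10-22.
13 days remain in March 2027 after the 18th (31 − 18).
Full months from April 2027 through September 2028 contribute their day counts.
Then 22 days into October 2028.
Total: 13 + 30 + 31 + 30 + 31 + 31 + 30 + 31 + 30 + 31 + 31 + 29 + 31 + 30 + 31 + 30 + 31 + 31 + 30 + 22 = 584.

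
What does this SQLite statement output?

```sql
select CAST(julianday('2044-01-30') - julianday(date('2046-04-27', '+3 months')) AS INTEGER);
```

Adding +3 months to 2046-04-27 gives 2046-07-27.
1 day remains in January 2044 after the 30th (31 − 30).
Full months from February 2044 through June 2046 contribute their day counts.
Then 27 days into July 2046.
Total: 1 + 29 + 31 + 30 + 31 + 30 + 31 + 31 + 30 + 31 + 30 + 31 + 31 + 28 + 31 + 30 + 31 + 30 + 31 + 31 + 30 + 31 + 30 + 31 + 31 + 28 + 31 + 30 + 31 + 30 + 27 = 909.
The subtraction is earlier − later, so the result is −909 → -909.

-909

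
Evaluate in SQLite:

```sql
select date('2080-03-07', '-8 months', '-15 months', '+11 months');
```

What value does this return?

2079-03-07

Adding -8 months to 2080-03-07 gives 2079-07-07.
Adding -15 months to 2079-07-07 gives 2078-04-07.
Adding +11 months to 2078-04-07 gives 2079-03-07.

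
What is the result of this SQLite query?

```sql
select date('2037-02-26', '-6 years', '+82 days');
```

Adding -6 years to 2037-02-26 gives 2031-02-26.
Applying '+82 days' to 2031-02-26: counting 82 days forward gives 2031-05-19.

2031-05-19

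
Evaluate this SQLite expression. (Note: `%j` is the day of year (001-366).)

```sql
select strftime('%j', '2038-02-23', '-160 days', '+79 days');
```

First apply '-160 days', '+79 days': 2038-02-23 → 2037-12-04.
Day-of-year for 2037-12-04: days since 2037-01-01 inclusive = 338, zero-padded to 338.

338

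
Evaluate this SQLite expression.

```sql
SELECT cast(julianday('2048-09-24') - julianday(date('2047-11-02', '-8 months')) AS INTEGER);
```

572

Adding -8 months to 2047-11-02 gives 2047-03-02.
29 days remain in March 2047 after the 2nd (31 − 2).
Full months from April 2047 through August 2048 contribute their day counts.
Then 24 days into September 2048.
Total: 29 + 30 + 31 + 30 + 31 + 31 + 30 + 31 + 30 + 31 + 31 + 29 + 31 + 30 + 31 + 30 + 31 + 31 + 24 = 572.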